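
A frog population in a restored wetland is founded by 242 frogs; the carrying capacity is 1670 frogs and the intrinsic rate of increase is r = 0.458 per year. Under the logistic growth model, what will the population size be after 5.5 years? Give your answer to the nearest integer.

A = (K − N₀)/N₀ = (1670 − 242)/242 = 5.9008.
N(t) = K/(1 + A·e^(−rt)) = 1670/(1 + 5.9008×e^(−0.458×5.5)).
e^(−2.519) = 0.08054; denominator = 1 + 5.9008×0.08054 = 1.4753.
N = 1670/1.4753 = 1132.01.

1132 frogs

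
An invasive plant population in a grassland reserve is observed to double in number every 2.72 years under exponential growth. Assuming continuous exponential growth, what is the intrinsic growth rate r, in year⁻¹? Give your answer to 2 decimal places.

0.25 per year

r = ln(2)/t_d = 0.6931/2.72 = 0.25483.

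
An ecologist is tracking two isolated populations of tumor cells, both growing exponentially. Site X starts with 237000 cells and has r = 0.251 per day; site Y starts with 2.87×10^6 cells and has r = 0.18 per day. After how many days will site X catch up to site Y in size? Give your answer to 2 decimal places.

35.13 days

Set 237000·e^(0.251t) = 2.87×10^6·e^(0.18t).
e^((0.251 − 0.18)t) = 2.87×10^6/237000 → e^(0.071·t) = 12.11.
0.071·t = ln(12.11) = 2.494, so t = 2.494/0.071 = 35.127.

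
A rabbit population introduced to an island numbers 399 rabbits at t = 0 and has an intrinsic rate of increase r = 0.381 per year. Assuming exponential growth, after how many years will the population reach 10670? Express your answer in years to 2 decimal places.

Set N₀·e^(rt) = 10670: e^(0.381·t) = 10670/399 = 26.742.
0.381·t = ln(26.742) = 3.2862, so t = 3.2862/0.381 = 8.6253.

8.63 years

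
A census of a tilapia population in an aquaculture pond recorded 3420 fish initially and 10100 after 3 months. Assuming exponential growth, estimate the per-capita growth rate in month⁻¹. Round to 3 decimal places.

From N(t) = N₀·e^(rt): e^(r·3) = 10100/3420 = 2.9532.
r·3 = ln(2.9532) = 1.0829, so r = 1.0829/3 = 0.36096.

0.361 per month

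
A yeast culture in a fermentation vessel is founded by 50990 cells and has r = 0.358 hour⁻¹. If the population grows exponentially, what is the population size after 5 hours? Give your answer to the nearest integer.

N(t) = N₀·e^(rt) = 50990 × e^(0.358×5) = 50990 × e^1.79.
e^1.79 ≈ 5.9895, so N ≈ 50990 × 5.9895 = 305402.

305402 cells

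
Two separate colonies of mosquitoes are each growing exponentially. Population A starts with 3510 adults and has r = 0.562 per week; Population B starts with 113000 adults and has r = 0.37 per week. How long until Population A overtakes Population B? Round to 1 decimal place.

Set 3510·e^(0.562t) = 113000·e^(0.37t).
e^((0.562 − 0.37)t) = 113000/3510 → e^(0.192·t) = 32.194.
0.192·t = ln(32.194) = 3.4718, so t = 3.4718/0.192 = 18.082.

18.1 weeks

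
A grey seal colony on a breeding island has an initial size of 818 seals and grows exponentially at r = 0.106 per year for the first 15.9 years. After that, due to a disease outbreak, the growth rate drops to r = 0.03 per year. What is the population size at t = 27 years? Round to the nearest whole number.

Phase 1: N(15.9) = 818·e^(0.106×15.9) = 818·e^1.685 = 4412.79.
Phase 2 runs for 27 − 15.9 = 11.1 years at r = 0.03.
N(27) = 4412.79·e^(0.03×11.1) = 4412.79·e^0.333 = 6156.49.

6156 seals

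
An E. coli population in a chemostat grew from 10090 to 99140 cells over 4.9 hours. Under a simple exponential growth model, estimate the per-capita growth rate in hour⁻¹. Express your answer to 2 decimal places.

0.47 per hour

From N(t) = N₀·e^(rt): e^(r·4.9) = 99140/10090 = 9.8256.
r·4.9 = ln(9.8256) = 2.285, so r = 2.285/4.9 = 0.46632.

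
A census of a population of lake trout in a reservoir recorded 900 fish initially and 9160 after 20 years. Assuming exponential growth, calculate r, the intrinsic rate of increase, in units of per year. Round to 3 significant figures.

0.116 per year

From N(t) = N₀·e^(rt): e^(r·20) = 9160/900 = 10.178.
r·20 = ln(10.178) = 2.3202, so r = 2.3202/20 = 0.11601.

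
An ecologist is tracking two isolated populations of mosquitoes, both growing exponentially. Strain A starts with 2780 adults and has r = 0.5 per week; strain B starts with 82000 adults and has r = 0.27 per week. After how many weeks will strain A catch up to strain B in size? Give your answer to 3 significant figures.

Set 2780·e^(0.5t) = 82000·e^(0.27t).
e^((0.5 − 0.27)t) = 82000/2780 → e^(0.23·t) = 29.496.
0.23·t = ln(29.496) = 3.3843, so t = 3.3843/0.23 = 14.714.

14.7 weeks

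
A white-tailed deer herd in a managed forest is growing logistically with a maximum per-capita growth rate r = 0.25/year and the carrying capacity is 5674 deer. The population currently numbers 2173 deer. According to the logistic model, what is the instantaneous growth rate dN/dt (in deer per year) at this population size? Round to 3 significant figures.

335 deer per year

dN/dt = rN(1 − N/K) = 0.25 × 2173 × (1 − 2173/5674).
1 − 2173/5674 = 0.61703; dN/dt = 0.25 × 2173 × 0.61703 = 335.2.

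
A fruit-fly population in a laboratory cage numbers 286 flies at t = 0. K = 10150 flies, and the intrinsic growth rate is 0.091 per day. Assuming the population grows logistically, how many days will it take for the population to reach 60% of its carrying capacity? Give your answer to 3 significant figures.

A = (K − N₀)/N₀ = (10150 − 286)/286 = 34.49.
Solve 10150/(1 + 34.49·e^(−0.091t)) = 6090: 1 + 34.49·e^(−0.091t) = 1.6667, so e^(−0.091t) = 0.0193295.
−0.091·t = ln(0.0193295) = -3.9461, so t = 3.9461/0.091 = 43.364.

43.4 days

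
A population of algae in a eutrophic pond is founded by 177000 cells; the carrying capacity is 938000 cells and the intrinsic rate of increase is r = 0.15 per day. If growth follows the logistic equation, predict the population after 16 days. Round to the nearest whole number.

674803 cells

A = (K − N₀)/N₀ = (938000 − 177000)/177000 = 4.2994.
N(t) = K/(1 + A·e^(−rt)) = 938000/(1 + 4.2994×e^(−0.15×16)).
e^(−2.4) = 0.090718; denominator = 1 + 4.2994×0.090718 = 1.39.
N = 938000/1.39 = 674803.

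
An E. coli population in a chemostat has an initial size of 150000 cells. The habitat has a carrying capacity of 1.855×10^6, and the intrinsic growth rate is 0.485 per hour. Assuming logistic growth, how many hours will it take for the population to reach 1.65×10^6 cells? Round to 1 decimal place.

9.3 hours

A = (K − N₀)/N₀ = (1.855×10^6 − 150000)/150000 = 11.367.
Solve 1.855×10^6/(1 + 11.367·e^(−0.485t)) = 1.65×10^6: 1 + 11.367·e^(−0.485t) = 1.1242, so e^(−0.485t) = 0.0109304.
−0.485·t = ln(0.0109304) = -4.5162, so t = 4.5162/0.485 = 9.3118.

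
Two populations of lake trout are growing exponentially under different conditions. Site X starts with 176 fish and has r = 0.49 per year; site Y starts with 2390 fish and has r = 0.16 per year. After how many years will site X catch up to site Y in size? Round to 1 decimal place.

Set 176·e^(0.49t) = 2390·e^(0.16t).
e^((0.49 − 0.16)t) = 2390/176 → e^(0.33·t) = 13.58.
0.33·t = ln(13.58) = 2.6086, so t = 2.6086/0.33 = 7.9047.

7.9 years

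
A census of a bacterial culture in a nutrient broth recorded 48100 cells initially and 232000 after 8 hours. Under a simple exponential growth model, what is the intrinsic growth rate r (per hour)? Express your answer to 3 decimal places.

From N(t) = N₀·e^(rt): e^(r·8) = 232000/48100 = 4.8233.
r·8 = ln(4.8233) = 1.5735, so r = 1.5735/8 = 0.19668.

0.197 per hour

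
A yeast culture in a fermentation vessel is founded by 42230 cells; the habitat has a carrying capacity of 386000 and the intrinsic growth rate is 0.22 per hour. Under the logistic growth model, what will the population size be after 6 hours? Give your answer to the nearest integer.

121590 cells

A = (K − N₀)/N₀ = (386000 − 42230)/42230 = 8.1404.
N(t) = K/(1 + A·e^(−rt)) = 386000/(1 + 8.1404×e^(−0.22×6)).
e^(−1.32) = 0.26714; denominator = 1 + 8.1404×0.26714 = 3.1746.
N = 386000/3.1746 = 121590.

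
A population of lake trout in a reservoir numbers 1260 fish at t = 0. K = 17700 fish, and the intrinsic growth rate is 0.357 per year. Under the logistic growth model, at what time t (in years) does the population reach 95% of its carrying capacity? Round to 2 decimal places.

A = (K − N₀)/N₀ = (17700 − 1260)/1260 = 13.048.
Solve 17700/(1 + 13.048·e^(−0.357t)) = 16815: 1 + 13.048·e^(−0.357t) = 1.0526, so e^(−0.357t) = 0.00403381.
−0.357·t = ln(0.00403381) = -5.513, so t = 5.513/0.357 = 15.443.

15.44 years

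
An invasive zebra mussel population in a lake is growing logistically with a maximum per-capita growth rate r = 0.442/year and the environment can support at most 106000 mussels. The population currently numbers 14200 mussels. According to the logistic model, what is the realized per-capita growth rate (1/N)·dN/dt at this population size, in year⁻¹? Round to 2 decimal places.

(1/N)·dN/dt = r(1 − N/K) = 0.442 × (1 − 14200/106000).
= 0.442 × 0.86604 = 0.38279.

0.38 per year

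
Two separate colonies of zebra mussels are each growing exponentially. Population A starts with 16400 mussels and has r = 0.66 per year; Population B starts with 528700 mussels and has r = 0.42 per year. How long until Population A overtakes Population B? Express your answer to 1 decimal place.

14.5 years

Set 16400·e^(0.66t) = 528700·e^(0.42t).
e^((0.66 − 0.42)t) = 528700/16400 → e^(0.24·t) = 32.238.
0.24·t = ln(32.238) = 3.4731, so t = 3.4731/0.24 = 14.471.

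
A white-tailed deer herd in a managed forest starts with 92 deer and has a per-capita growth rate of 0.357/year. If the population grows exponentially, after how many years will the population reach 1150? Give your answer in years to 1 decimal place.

Set N₀·e^(rt) = 1150: e^(0.357·t) = 1150/92 = 12.5.
0.357·t = ln(12.5) = 2.5257, so t = 2.5257/0.357 = 7.0749.

7.1 years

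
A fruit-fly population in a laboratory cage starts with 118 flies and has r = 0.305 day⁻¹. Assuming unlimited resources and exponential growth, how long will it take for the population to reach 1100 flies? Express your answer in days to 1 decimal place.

Set N₀·e^(rt) = 1100: e^(0.305·t) = 1100/118 = 9.322.
0.305·t = ln(9.322) = 2.2324, so t = 2.2324/0.305 = 7.3193.

7.3 days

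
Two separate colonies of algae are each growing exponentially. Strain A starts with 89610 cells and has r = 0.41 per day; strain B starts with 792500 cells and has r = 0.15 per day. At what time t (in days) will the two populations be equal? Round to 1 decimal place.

8.4 days

Set 89610·e^(0.41t) = 792500·e^(0.15t).
e^((0.41 − 0.15)t) = 792500/89610 → e^(0.26·t) = 8.8439.
0.26·t = ln(8.8439) = 2.1797, so t = 2.1797/0.26 = 8.3836.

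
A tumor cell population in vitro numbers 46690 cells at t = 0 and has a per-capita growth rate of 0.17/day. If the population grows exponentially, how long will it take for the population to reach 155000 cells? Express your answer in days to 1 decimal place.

Set N₀·e^(rt) = 155000: e^(0.17·t) = 155000/46690 = 3.3198.
0.17·t = ln(3.3198) = 1.1999, so t = 1.1999/0.17 = 7.0582.

7.1 days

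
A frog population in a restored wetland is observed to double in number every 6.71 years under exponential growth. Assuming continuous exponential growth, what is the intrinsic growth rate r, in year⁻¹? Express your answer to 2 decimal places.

r = ln(2)/t_d = 0.6931/6.71 = 0.1033.

0.10 per year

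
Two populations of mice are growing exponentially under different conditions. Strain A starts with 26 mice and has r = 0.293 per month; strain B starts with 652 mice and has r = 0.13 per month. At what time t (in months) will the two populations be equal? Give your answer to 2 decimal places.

Set 26·e^(0.293t) = 652·e^(0.13t).
e^((0.293 − 0.13)t) = 652/26 → e^(0.163·t) = 25.077.
0.163·t = ln(25.077) = 3.2219, so t = 3.2219/0.163 = 19.767.

19.77 months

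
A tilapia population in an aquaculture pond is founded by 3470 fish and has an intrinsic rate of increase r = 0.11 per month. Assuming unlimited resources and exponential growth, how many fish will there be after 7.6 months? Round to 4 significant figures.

N(t) = N₀·e^(rt) = 3470 × e^(0.11×7.6) = 3470 × e^0.836.
e^0.836 ≈ 2.3071, so N ≈ 3470 × 2.3071 = 8005.71.

8006 fish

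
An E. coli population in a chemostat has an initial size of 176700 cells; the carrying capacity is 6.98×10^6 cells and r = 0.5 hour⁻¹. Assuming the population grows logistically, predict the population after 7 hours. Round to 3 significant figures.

A = (K − N₀)/N₀ = (6.98×10^6 − 176700)/176700 = 38.502.
N(t) = K/(1 + A·e^(−rt)) = 6.98×10^6/(1 + 38.502×e^(−0.5×7)).
e^(−3.5) = 0.030197; denominator = 1 + 38.502×0.030197 = 2.1627.
N = 6.98×10^6/2.1627 = 3.227508×10^6.

3230000 cells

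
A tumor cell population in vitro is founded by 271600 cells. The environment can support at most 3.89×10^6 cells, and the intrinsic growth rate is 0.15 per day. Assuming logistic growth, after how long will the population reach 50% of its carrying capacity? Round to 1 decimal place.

17.3 days

A = (K − N₀)/N₀ = (3.89×10^6 − 271600)/271600 = 13.323.
Solve 3.89×10^6/(1 + 13.323·e^(−0.15t)) = 1.945×10^6: 1 + 13.323·e^(−0.15t) = 2, so e^(−0.15t) = 0.0750608.
−0.15·t = ln(0.0750608) = -2.5895, so t = 2.5895/0.15 = 17.263.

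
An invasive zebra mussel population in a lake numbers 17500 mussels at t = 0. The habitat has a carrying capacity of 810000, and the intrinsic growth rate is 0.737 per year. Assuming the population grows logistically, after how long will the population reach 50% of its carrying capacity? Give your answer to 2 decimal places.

5.17 years

A = (K − N₀)/N₀ = (810000 − 17500)/17500 = 45.286.
Solve 810000/(1 + 45.286·e^(−0.737t)) = 405000: 1 + 45.286·e^(−0.737t) = 2, so e^(−0.737t) = 0.022082.
−0.737·t = ln(0.022082) = -3.813, so t = 3.813/0.737 = 5.1737.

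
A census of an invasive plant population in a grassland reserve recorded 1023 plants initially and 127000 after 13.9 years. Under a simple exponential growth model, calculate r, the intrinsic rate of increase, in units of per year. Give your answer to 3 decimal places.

0.347 per year

From N(t) = N₀·e^(rt): e^(r·13.9) = 127000/1023 = 124.14.
r·13.9 = ln(124.14) = 4.8214, so r = 4.8214/13.9 = 0.34687.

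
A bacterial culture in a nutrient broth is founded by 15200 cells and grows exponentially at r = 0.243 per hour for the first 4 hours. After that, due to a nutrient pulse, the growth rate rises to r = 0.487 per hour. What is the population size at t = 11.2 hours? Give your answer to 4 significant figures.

1339000 cells

Phase 1: N(4) = 15200·e^(0.243×4) = 15200·e^0.972 = 40177.
Phase 2 runs for 11.2 − 4 = 7.2 hours at r = 0.487.
N(11.2) = 40177·e^(0.487×7.2) = 40177·e^3.506 = 1.339023×10^6.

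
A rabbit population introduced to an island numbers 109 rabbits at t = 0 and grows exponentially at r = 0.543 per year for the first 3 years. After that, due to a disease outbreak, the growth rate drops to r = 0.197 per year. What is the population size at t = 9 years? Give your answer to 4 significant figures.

1812 rabbits

Phase 1: N(3) = 109·e^(0.543×3) = 109·e^1.629 = 555.766.
Phase 2 runs for 9 − 3 = 6 years at r = 0.197.
N(9) = 555.766·e^(0.197×6) = 555.766·e^1.182 = 1812.29.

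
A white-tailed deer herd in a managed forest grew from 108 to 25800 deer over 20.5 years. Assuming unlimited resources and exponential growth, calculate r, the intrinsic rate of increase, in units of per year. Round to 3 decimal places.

0.267 per year

From N(t) = N₀·e^(rt): e^(r·20.5) = 25800/108 = 238.89.
r·20.5 = ln(238.89) = 5.476, so r = 5.476/20.5 = 0.26712.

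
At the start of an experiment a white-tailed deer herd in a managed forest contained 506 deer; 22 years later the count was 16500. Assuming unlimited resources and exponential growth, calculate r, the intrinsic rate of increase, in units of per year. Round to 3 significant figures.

From N(t) = N₀·e^(rt): e^(r·22) = 16500/506 = 32.609.
r·22 = ln(32.609) = 3.4846, so r = 3.4846/22 = 0.15839.

0.158 per year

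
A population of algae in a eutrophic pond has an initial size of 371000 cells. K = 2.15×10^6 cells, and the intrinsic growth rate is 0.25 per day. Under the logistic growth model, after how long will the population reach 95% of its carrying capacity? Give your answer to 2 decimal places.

A = (K − N₀)/N₀ = (2.15×10^6 − 371000)/371000 = 4.7951.
Solve 2.15×10^6/(1 + 4.7951·e^(−0.25t)) = 2.0425×10^6: 1 + 4.7951·e^(−0.25t) = 1.0526, so e^(−0.25t) = 0.010976.
−0.25·t = ln(0.010976) = -4.512, so t = 4.512/0.25 = 18.048.

18.05 days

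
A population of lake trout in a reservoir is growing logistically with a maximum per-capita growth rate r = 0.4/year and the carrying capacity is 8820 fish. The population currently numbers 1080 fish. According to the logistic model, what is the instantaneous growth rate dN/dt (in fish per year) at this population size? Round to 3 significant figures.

379 fish per year

dN/dt = rN(1 − N/K) = 0.4 × 1080 × (1 − 1080/8820).
1 − 1080/8820 = 0.87755; dN/dt = 0.4 × 1080 × 0.87755 = 379.1.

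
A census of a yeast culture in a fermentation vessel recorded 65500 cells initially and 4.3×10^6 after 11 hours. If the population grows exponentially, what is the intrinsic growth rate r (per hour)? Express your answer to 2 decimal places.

0.38 per hour

From N(t) = N₀·e^(rt): e^(r·11) = 4.3×10^6/65500 = 65.649.
r·11 = ln(65.649) = 4.1843, so r = 4.1843/11 = 0.38039.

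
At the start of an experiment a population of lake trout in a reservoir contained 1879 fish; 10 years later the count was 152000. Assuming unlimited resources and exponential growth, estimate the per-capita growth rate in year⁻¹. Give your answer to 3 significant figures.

0.439 per year

From N(t) = N₀·e^(rt): e^(r·10) = 152000/1879 = 80.894.
r·10 = ln(80.894) = 4.3931, so r = 4.3931/10 = 0.43931.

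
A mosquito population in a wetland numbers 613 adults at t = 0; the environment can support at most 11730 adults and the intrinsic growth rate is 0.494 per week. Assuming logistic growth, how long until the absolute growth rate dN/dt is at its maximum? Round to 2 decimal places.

Logistic growth is fastest at N = K/2 = 5865.
A = (K − N₀)/N₀ = 18.135. Set K/(1 + A·e^(−rt)) = K/2 → A·e^(−rt) = 1.
e^(−0.494t) = 1/18.135 = 0.0551408, so t = ln(18.135)/0.494 = 2.8979/0.494 = 5.8661.

5.87 weeks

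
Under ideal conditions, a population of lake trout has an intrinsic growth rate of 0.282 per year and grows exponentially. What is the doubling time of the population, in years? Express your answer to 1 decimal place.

Doubling time t_d = ln(2)/r = 0.6931/0.282 = 2.458.

2.5 years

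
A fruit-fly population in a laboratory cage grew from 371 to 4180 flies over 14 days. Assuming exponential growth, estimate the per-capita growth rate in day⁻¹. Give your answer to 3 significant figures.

0.173 per day

From N(t) = N₀·e^(rt): e^(r·14) = 4180/371 = 11.267.
r·14 = ln(11.267) = 2.4219, so r = 2.4219/14 = 0.17299.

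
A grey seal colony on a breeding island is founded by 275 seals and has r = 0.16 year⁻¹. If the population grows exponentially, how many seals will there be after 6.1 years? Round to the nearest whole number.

N(t) = N₀·e^(rt) = 275 × e^(0.16×6.1) = 275 × e^0.976.
e^0.976 ≈ 2.6538, so N ≈ 275 × 2.6538 = 729.8.

730 seals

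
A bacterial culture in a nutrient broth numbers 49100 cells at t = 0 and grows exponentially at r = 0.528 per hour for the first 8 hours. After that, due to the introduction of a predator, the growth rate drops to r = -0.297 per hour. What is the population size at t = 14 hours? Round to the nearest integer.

564454 cells

Phase 1: N(8) = 49100·e^(0.528×8) = 49100·e^4.224 = 3.353833×10^6.
Phase 2 runs for 14 − 8 = 6 hours at r = -0.297.
N(14) = 3.353833×10^6·e^(-0.297×6) = 3.353833×10^6·e^-1.782 = 564454.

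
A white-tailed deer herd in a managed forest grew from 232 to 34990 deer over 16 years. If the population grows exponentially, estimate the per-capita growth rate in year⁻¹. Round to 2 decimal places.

From N(t) = N₀·e^(rt): e^(r·16) = 34990/232 = 150.82.
r·16 = ln(150.82) = 5.0161, so r = 5.0161/16 = 0.31351.

0.31 per year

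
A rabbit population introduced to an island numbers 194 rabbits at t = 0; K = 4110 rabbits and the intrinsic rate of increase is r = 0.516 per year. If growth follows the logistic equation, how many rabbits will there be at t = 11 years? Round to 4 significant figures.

A = (K − N₀)/N₀ = (4110 − 194)/194 = 20.186.
N(t) = K/(1 + A·e^(−rt)) = 4110/(1 + 20.186×e^(−0.516×11)).
e^(−5.676) = 0.0034272; denominator = 1 + 20.186×0.0034272 = 1.0692.
N = 4110/1.0692 = 3844.06.

3844 rabbits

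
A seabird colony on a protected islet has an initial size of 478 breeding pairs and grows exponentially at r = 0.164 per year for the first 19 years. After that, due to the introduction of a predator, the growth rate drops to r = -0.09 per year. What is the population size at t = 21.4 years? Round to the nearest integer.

Phase 1: N(19) = 478·e^(0.164×19) = 478·e^3.116 = 10781.8.
Phase 2 runs for 21.4 − 19 = 2.4 years at r = -0.09.
N(21.4) = 10781.8·e^(-0.09×2.4) = 10781.8·e^-0.216 = 8687.24.

8687 breeding pairs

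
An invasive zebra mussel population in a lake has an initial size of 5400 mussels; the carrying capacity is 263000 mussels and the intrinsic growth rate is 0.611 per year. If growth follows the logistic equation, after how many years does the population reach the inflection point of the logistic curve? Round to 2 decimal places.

6.33 years

Logistic growth is fastest at N = K/2 = 131500.
A = (K − N₀)/N₀ = 47.704. Set K/(1 + A·e^(−rt)) = K/2 → A·e^(−rt) = 1.
e^(−0.611t) = 1/47.704 = 0.0209627, so t = ln(47.704)/0.611 = 3.865/0.611 = 6.3257.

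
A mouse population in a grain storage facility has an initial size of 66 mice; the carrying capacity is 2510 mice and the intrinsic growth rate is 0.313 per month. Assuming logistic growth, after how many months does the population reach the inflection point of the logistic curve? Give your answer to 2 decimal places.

11.54 months

Logistic growth is fastest at N = K/2 = 1255.
A = (K − N₀)/N₀ = 37.03. Set K/(1 + A·e^(−rt)) = K/2 → A·e^(−rt) = 1.
e^(−0.313t) = 1/37.03 = 0.0270049, so t = ln(37.03)/0.313 = 3.6117/0.313 = 11.539.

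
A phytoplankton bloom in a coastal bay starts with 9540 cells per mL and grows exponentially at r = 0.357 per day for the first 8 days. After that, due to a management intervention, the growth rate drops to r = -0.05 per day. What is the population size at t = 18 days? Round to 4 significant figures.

Phase 1: N(8) = 9540·e^(0.357×8) = 9540·e^2.856 = 165918.
Phase 2 runs for 18 − 8 = 10 days at r = -0.05.
N(18) = 165918·e^(-0.05×10) = 165918·e^-0.5 = 100634.

100600 cells per mL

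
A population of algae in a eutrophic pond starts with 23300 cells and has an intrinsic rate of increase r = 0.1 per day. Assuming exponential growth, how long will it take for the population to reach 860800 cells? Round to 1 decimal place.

36.1 days

Set N₀·e^(rt) = 860800: e^(0.1·t) = 860800/23300 = 36.944.
0.1·t = ln(36.944) = 3.6094, so t = 3.6094/0.1 = 36.094.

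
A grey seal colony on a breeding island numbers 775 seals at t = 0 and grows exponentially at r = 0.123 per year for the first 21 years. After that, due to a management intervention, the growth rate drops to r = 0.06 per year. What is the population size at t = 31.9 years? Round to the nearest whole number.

19729 seals

Phase 1: N(21) = 775·e^(0.123×21) = 775·e^2.583 = 10258.5.
Phase 2 runs for 31.9 − 21 = 10.9 years at r = 0.06.
N(31.9) = 10258.5·e^(0.06×10.9) = 10258.5·e^0.654 = 19729.4.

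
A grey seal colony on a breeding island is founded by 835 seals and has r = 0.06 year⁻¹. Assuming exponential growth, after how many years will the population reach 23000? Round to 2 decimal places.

Set N₀·e^(rt) = 23000: e^(0.06·t) = 23000/835 = 27.545.
0.06·t = ln(27.545) = 3.3158, so t = 3.3158/0.06 = 55.264.

55.26 years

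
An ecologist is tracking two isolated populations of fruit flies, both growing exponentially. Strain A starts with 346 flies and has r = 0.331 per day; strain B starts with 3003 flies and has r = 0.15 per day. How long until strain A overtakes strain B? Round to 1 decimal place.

11.9 days

Set 346·e^(0.331t) = 3003·e^(0.15t).
e^((0.331 − 0.15)t) = 3003/346 → e^(0.181·t) = 8.6792.
0.181·t = ln(8.6792) = 2.1609, so t = 2.1609/0.181 = 11.939.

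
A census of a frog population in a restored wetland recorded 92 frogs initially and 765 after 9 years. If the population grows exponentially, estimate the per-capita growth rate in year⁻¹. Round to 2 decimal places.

From N(t) = N₀·e^(rt): e^(r·9) = 765/92 = 8.3152.
r·9 = ln(8.3152) = 2.1181, so r = 2.1181/9 = 0.23534.

0.24 per year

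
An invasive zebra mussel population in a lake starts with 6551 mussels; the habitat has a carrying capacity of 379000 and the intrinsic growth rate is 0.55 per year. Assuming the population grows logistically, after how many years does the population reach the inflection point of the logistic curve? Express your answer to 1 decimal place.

Logistic growth is fastest at N = K/2 = 189500.
A = (K − N₀)/N₀ = 56.854. Set K/(1 + A·e^(−rt)) = K/2 → A·e^(−rt) = 1.
e^(−0.55t) = 1/56.854 = 0.017589, so t = ln(56.854)/0.55 = 4.0405/0.55 = 7.3463.

7.3 years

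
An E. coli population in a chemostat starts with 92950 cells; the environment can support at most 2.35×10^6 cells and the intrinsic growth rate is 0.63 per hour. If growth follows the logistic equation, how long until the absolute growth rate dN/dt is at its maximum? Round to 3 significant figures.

Logistic growth is fastest at N = K/2 = 1.175×10^6.
A = (K − N₀)/N₀ = 24.282. Set K/(1 + A·e^(−rt)) = K/2 → A·e^(−rt) = 1.
e^(−0.63t) = 1/24.282 = 0.0411821, so t = ln(24.282)/0.63 = 3.1898/0.63 = 5.0631.

5.06 hours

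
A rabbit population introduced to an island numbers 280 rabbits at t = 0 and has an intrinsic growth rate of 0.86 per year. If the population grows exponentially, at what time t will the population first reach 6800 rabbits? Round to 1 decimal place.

3.7 years

Set N₀·e^(rt) = 6800: e^(0.86·t) = 6800/280 = 24.286.
0.86·t = ln(24.286) = 3.1899, so t = 3.1899/0.86 = 3.7092.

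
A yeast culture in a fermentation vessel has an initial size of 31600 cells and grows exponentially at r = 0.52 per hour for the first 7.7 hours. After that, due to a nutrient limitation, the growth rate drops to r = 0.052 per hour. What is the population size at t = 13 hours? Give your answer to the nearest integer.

Phase 1: N(7.7) = 31600·e^(0.52×7.7) = 31600·e^4.004 = 1.732217×10^6.
Phase 2 runs for 13 − 7.7 = 5.3 hours at r = 0.052.
N(13) = 1.732217×10^6·e^(0.052×5.3) = 1.732217×10^6·e^0.2756 = 2.281885×10^6.

2281885 cells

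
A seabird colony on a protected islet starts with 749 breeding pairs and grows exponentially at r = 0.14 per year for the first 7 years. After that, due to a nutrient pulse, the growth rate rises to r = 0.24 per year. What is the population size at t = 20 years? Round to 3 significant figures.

45200 breeding pairs

Phase 1: N(7) = 749·e^(0.14×7) = 749·e^0.98 = 1995.68.
Phase 2 runs for 20 − 7 = 13 years at r = 0.24.
N(20) = 1995.68·e^(0.24×13) = 1995.68·e^3.12 = 45194.9.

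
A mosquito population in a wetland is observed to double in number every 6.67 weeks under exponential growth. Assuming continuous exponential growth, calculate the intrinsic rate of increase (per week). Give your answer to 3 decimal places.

r = ln(2)/t_d = 0.6931/6.67 = 0.10392.

0.104 per week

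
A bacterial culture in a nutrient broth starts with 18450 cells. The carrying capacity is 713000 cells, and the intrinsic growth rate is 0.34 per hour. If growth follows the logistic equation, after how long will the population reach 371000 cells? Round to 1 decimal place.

10.9 hours

A = (K − N₀)/N₀ = (713000 − 18450)/18450 = 37.645.
Solve 713000/(1 + 37.645·e^(−0.34t)) = 371000: 1 + 37.645·e^(−0.34t) = 1.9218, so e^(−0.34t) = 0.0244875.
−0.34·t = ln(0.0244875) = -3.7096, so t = 3.7096/0.34 = 10.911.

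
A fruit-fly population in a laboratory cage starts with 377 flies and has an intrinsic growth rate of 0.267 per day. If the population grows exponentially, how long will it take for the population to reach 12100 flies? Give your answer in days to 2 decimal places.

Set N₀·e^(rt) = 12100: e^(0.267·t) = 12100/377 = 32.095.
0.267·t = ln(32.095) = 3.4687, so t = 3.4687/0.267 = 12.991.

12.99 days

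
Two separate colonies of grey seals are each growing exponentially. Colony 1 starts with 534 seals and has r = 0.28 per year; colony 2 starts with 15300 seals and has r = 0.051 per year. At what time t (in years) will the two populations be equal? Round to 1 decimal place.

14.7 years

Set 534·e^(0.28t) = 15300·e^(0.051t).
e^((0.28 − 0.051)t) = 15300/534 → e^(0.229·t) = 28.652.
0.229·t = ln(28.652) = 3.3552, so t = 3.3552/0.229 = 14.652.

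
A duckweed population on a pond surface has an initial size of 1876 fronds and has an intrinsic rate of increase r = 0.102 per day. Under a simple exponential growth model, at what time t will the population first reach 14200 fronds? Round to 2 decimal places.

Set N₀·e^(rt) = 14200: e^(0.102·t) = 14200/1876 = 7.5693.
0.102·t = ln(7.5693) = 2.0241, so t = 2.0241/0.102 = 19.844.

19.84 days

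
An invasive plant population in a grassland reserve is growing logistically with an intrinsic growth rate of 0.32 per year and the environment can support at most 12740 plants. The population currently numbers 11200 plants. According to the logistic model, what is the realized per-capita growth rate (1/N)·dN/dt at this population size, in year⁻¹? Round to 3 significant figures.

(1/N)·dN/dt = r(1 − N/K) = 0.32 × (1 − 11200/12740).
= 0.32 × 0.12088 = 0.038681.

0.0387 per year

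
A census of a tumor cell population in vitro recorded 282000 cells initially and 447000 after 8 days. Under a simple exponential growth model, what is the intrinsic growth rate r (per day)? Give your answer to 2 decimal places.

0.06 per day

From N(t) = N₀·e^(rt): e^(r·8) = 447000/282000 = 1.5851.
r·8 = ln(1.5851) = 0.46065, so r = 0.46065/8 = 0.057581.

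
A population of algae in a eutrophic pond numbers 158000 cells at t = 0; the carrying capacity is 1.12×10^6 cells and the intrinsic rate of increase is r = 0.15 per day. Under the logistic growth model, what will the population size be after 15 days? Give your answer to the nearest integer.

A = (K − N₀)/N₀ = (1.12×10^6 − 158000)/158000 = 6.0886.
N(t) = K/(1 + A·e^(−rt)) = 1.12×10^6/(1 + 6.0886×e^(−0.15×15)).
e^(−2.25) = 0.1054; denominator = 1 + 6.0886×0.1054 = 1.6417.
N = 1.12×10^6/1.6417 = 682205.

682205 cells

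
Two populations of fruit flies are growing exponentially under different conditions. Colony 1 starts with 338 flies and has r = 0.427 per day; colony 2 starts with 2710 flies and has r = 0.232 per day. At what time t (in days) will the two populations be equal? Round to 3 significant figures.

10.7 days

Set 338·e^(0.427t) = 2710·e^(0.232t).
e^((0.427 − 0.232)t) = 2710/338 → e^(0.195·t) = 8.0178.
0.195·t = ln(8.0178) = 2.0817, so t = 2.0817/0.195 = 10.675.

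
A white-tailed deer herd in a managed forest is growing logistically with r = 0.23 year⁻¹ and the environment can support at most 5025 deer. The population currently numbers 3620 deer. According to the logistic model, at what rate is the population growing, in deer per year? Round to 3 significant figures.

233 deer per year

dN/dt = rN(1 − N/K) = 0.23 × 3620 × (1 − 3620/5025).
1 − 3620/5025 = 0.2796; dN/dt = 0.23 × 3620 × 0.2796 = 232.8.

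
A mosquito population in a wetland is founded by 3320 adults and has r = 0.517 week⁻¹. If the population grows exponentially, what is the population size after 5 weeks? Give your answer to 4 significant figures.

N(t) = N₀·e^(rt) = 3320 × e^(0.517×5) = 3320 × e^2.585.
e^2.585 ≈ 13.263, so N ≈ 3320 × 13.263 = 44034.1.

44030 adults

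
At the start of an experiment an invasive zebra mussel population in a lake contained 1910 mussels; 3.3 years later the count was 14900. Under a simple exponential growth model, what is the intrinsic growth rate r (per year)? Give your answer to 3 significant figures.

From N(t) = N₀·e^(rt): e^(r·3.3) = 14900/1910 = 7.801.
r·3.3 = ln(7.801) = 2.0543, so r = 2.0543/3.3 = 0.6225.

0.623 per year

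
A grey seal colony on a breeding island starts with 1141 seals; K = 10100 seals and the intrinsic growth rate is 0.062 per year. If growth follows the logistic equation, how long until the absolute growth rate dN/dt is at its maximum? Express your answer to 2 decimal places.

Logistic growth is fastest at N = K/2 = 5050.
A = (K − N₀)/N₀ = 7.8519. Set K/(1 + A·e^(−rt)) = K/2 → A·e^(−rt) = 1.
e^(−0.062t) = 1/7.8519 = 0.127358, so t = ln(7.8519)/0.062 = 2.0608/0.062 = 33.238.

33.24 years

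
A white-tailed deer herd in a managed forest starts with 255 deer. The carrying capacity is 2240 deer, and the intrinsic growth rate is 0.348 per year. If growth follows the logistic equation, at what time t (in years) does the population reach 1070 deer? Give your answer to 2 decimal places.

5.64 years

A = (K − N₀)/N₀ = (2240 − 255)/255 = 7.7843.
Solve 2240/(1 + 7.7843·e^(−0.348t)) = 1070: 1 + 7.7843·e^(−0.348t) = 2.0935, so e^(−0.348t) = 0.140469.
−0.348·t = ln(0.140469) = -1.9628, so t = 1.9628/0.348 = 5.6401.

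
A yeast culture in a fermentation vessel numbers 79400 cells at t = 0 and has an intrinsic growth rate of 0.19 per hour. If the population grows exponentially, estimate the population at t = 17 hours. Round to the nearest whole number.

N(t) = N₀·e^(rt) = 79400 × e^(0.19×17) = 79400 × e^3.23.
e^3.23 ≈ 25.28, so N ≈ 79400 × 25.28 = 2.007205×10^6.

2007205 cells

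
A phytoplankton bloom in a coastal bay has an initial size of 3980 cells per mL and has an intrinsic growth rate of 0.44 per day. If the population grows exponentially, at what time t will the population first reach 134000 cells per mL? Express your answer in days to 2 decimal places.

7.99 days

Set N₀·e^(rt) = 134000: e^(0.44·t) = 134000/3980 = 33.668.
0.44·t = ln(33.668) = 3.5166, so t = 3.5166/0.44 = 7.9922.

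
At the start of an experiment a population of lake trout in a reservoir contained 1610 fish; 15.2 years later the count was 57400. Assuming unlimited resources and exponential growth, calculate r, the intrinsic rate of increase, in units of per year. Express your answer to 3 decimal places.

0.235 per year

From N(t) = N₀·e^(rt): e^(r·15.2) = 57400/1610 = 35.652.
r·15.2 = ln(35.652) = 3.5738, so r = 3.5738/15.2 = 0.23512.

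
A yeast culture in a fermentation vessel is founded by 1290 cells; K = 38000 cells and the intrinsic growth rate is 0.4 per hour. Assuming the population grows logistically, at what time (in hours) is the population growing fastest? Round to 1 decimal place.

Logistic growth is fastest at N = K/2 = 19000.
A = (K − N₀)/N₀ = 28.457. Set K/(1 + A·e^(−rt)) = K/2 → A·e^(−rt) = 1.
e^(−0.4t) = 1/28.457 = 0.0351403, so t = ln(28.457)/0.4 = 3.3484/0.4 = 8.371.

8.4 hours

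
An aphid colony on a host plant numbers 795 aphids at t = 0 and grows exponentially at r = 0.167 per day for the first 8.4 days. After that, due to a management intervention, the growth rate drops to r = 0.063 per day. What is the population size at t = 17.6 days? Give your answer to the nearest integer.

5772 aphids

Phase 1: N(8.4) = 795·e^(0.167×8.4) = 795·e^1.403 = 3232.92.
Phase 2 runs for 17.6 − 8.4 = 9.2 days at r = 0.063.
N(17.6) = 3232.92·e^(0.063×9.2) = 3232.92·e^0.5796 = 5771.82.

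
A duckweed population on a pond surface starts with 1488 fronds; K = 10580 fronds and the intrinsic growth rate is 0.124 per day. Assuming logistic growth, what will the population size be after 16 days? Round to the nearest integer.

A = (K − N₀)/N₀ = (10580 − 1488)/1488 = 6.1102.
N(t) = K/(1 + A·e^(−rt)) = 10580/(1 + 6.1102×e^(−0.124×16)).
e^(−1.984) = 0.13752; denominator = 1 + 6.1102×0.13752 = 1.8403.
N = 10580/1.8403 = 5749.17.

5749 fronds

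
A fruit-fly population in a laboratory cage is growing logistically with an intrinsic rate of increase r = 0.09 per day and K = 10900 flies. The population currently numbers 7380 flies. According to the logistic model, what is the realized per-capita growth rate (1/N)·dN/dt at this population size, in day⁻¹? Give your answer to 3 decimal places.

(1/N)·dN/dt = r(1 − N/K) = 0.09 × (1 − 7380/10900).
= 0.09 × 0.32294 = 0.029064.

0.029 per day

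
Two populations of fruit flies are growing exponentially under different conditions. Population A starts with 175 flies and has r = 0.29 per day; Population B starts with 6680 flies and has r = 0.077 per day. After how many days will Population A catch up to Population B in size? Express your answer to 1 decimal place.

17.1 days

Set 175·e^(0.29t) = 6680·e^(0.077t).
e^((0.29 − 0.077)t) = 6680/175 → e^(0.213·t) = 38.171.
0.213·t = ln(38.171) = 3.6421, so t = 3.6421/0.213 = 17.099.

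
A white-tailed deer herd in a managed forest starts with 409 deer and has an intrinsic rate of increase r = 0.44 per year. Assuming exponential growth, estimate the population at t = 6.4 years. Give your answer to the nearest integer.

N(t) = N₀·e^(rt) = 409 × e^(0.44×6.4) = 409 × e^2.816.
e^2.816 ≈ 16.71, so N ≈ 409 × 16.71 = 6834.34.

6834 deer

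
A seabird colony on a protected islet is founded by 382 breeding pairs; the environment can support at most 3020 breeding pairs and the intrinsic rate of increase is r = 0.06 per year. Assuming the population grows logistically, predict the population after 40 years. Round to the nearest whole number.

1857 breeding pairs

A = (K − N₀)/N₀ = (3020 − 382)/382 = 6.9058.
N(t) = K/(1 + A·e^(−rt)) = 3020/(1 + 6.9058×e^(−0.06×40)).
e^(−2.4) = 0.090718; denominator = 1 + 6.9058×0.090718 = 1.6265.
N = 3020/1.6265 = 1856.77.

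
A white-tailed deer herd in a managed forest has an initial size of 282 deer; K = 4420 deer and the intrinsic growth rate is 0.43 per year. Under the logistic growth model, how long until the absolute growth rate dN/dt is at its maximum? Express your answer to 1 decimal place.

Logistic growth is fastest at N = K/2 = 2210.
A = (K − N₀)/N₀ = 14.674. Set K/(1 + A·e^(−rt)) = K/2 → A·e^(−rt) = 1.
e^(−0.43t) = 1/14.674 = 0.0681489, so t = ln(14.674)/0.43 = 2.6861/0.43 = 6.2467.

6.2 years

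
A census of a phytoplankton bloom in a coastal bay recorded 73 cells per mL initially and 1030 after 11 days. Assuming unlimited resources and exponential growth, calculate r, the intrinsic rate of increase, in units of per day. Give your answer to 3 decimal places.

From N(t) = N₀·e^(rt): e^(r·11) = 1030/73 = 14.11.
r·11 = ln(14.11) = 2.6469, so r = 2.6469/11 = 0.24062.

0.241 per day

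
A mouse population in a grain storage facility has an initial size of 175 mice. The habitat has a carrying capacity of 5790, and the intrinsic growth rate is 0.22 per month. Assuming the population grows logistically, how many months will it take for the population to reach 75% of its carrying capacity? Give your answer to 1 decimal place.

20.8 months

A = (K − N₀)/N₀ = (5790 − 175)/175 = 32.086.
Solve 5790/(1 + 32.086·e^(−0.22t)) = 4342.5: 1 + 32.086·e^(−0.22t) = 1.3333, so e^(−0.22t) = 0.0103888.
−0.22·t = ln(0.0103888) = -4.567, so t = 4.567/0.22 = 20.759.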